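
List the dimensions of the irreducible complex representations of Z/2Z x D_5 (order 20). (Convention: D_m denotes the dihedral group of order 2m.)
Dimensions: 1, 1, 1, 1, 2, 2, 2, 2

There are 8 irreducibles (= number of conjugacy classes). Their dimensions d_i satisfy sum d_i^2 = |G| = 20: 1 + 1 + 1 + 1 + 4 + 4 + 4 + 4 = 20. (For the product with Z/2Z: each of the 2 1-dim characters of Z/2Z tensors with each irrep of D_5, giving 2 copies of each D_5-dimension.)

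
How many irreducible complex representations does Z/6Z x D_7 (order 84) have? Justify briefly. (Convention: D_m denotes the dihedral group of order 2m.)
30

Justification: The number of irreducible complex representations of a finite group equals its number of conjugacy classes. For a direct product, #classes(G x H) = #classes(G) * #classes(H). Z/6Z has 6 classes (abelian), D_7 has 5 classes, so 6 * 5 = 30, so Z/6Z x D_7 (order 84) has exactly 30 irreducible complex representations.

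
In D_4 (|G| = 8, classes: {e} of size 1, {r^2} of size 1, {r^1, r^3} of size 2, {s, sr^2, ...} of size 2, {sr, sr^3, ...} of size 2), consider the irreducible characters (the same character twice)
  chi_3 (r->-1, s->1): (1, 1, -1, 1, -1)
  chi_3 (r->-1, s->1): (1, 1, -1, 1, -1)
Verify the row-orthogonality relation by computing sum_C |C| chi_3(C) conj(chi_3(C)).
Sum = 8 = |G| = 8; so <chi_3, chi_3> = 1 (norm-1 confirms irreducibility).

Justification: Compute term by term over conjugacy classes (|C| * chi_3(C) * conj(chi_3(C))):
  1*(1)*conj(1) + 1*(1)*conj(1) + 2*(-1)*conj(-1) + 2*(1)*conj(1) + 2*(-1)*conj(-1)
  = (1) + (1) + (2) + (2) + (2)
  = 8.
Dividing by |G| = 8 gives 8/8 = 1, matching the row-orthogonality relation <chi_3, chi_3> = [chi_3 = chi_3].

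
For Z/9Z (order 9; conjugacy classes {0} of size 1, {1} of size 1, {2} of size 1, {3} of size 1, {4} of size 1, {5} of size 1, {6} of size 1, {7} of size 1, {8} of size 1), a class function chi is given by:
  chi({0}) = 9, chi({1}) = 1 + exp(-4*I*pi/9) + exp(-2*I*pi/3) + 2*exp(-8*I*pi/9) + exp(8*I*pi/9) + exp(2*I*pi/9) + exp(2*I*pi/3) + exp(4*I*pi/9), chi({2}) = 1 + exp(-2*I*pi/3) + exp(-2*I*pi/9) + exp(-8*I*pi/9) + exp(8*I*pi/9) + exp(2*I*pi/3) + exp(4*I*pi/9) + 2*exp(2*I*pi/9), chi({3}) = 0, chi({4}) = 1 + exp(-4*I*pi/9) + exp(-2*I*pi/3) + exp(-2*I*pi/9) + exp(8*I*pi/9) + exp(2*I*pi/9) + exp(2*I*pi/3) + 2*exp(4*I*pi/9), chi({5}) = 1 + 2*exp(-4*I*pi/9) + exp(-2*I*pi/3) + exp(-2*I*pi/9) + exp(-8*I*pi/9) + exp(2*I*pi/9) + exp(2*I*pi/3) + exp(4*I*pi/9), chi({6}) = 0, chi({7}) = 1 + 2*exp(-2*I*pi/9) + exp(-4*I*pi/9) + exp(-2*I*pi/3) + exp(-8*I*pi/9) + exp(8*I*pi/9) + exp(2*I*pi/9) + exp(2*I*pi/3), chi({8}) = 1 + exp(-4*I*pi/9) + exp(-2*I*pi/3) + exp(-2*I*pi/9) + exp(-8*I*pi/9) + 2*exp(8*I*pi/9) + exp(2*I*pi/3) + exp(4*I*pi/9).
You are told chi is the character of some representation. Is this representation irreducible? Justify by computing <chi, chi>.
Not irreducible (reducible): <chi, chi> = 11 > 1.

Derivation: <chi, chi> = (1/|G|) sum_C |C| * |chi(C)|^2 = (1/9)[1*|9|^2 + 1*|1 + exp(-4*I*pi/9) + exp(-2*I*pi/3) + 2*exp(-8*I*pi/9) + exp(8*I*pi/9) + exp(2*I*pi/9) + exp(2*I*pi/3) + exp(4*I*pi/9)|^2 + 1*|1 + exp(-2*I*pi/3) + exp(-2*I*pi/9) + exp(-8*I*pi/9) + exp(8*I*pi/9) + exp(2*I*pi/3) + exp(4*I*pi/9) + 2*exp(2*I*pi/9)|^2 + 1*|0|^2 + 1*|1 + exp(-4*I*pi/9) + exp(-2*I*pi/3) + exp(-2*I*pi/9) + exp(8*I*pi/9) + exp(2*I*pi/9) + exp(2*I*pi/3) + 2*exp(4*I*pi/9)|^2 + 1*|1 + 2*exp(-4*I*pi/9) + exp(-2*I*pi/3) + exp(-2*I*pi/9) + exp(-8*I*pi/9) + exp(2*I*pi/9) + exp(2*I*pi/3) + exp(4*I*pi/9)|^2 + 1*|0|^2 + 1*|1 + 2*exp(-2*I*pi/9) + exp(-4*I*pi/9) + exp(-2*I*pi/3) + exp(-8*I*pi/9) + exp(8*I*pi/9) + exp(2*I*pi/9) + exp(2*I*pi/3)|^2 + 1*|1 + exp(-4*I*pi/9) + exp(-2*I*pi/3) + exp(-2*I*pi/9) + exp(-8*I*pi/9) + 2*exp(8*I*pi/9) + exp(2*I*pi/3) + exp(4*I*pi/9)|^2]
  = (1/9)[(81) + (3) + (3) + (0) + (3) + (3) + (0) + (3) + (3)] = 99/9 = 11.
(Exp terms are combined using exp(i*s)*conj(exp(i*t)) = exp(i*(s-t)), and sums of them are collapsed using the identity that for every m > 1 the m distinct m-th roots of unity sum to 0, e.g. 1 + exp(2*I*pi/3) + exp(-2*I*pi/3) = 0.)
A character is irreducible iff <chi, chi> = 1, so this representation is reducible.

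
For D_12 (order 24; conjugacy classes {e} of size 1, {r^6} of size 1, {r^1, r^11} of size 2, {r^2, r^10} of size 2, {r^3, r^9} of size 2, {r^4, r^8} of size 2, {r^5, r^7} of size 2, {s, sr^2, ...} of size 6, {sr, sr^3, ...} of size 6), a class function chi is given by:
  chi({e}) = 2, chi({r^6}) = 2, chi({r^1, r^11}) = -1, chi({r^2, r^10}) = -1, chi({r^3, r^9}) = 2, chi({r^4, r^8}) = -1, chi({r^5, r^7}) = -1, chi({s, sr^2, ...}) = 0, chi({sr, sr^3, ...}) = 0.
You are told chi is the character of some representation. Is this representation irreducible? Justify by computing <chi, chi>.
Irreducible: <chi, chi> = 1.

Reasoning: <chi, chi> = (1/|G|) sum_C |C| * |chi(C)|^2 = (1/24)[1*|2|^2 + 1*|2|^2 + 2*|-1|^2 + 2*|-1|^2 + 2*|2|^2 + 2*|-1|^2 + 2*|-1|^2 + 6*|0|^2 + 6*|0|^2]
  = (1/24)[(4) + (4) + (2) + (2) + (8) + (2) + (2) + (0) + (0)] = 24/24 = 1.
A character is irreducible iff <chi, chi> = 1, so this representation is irreducible.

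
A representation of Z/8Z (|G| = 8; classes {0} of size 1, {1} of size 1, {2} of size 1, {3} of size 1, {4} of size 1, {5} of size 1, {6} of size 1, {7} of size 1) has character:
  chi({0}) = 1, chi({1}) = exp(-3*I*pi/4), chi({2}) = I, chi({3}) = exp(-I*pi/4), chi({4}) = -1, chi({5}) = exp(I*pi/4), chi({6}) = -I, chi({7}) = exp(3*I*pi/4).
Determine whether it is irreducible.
Irreducible: <chi, chi> = 1.

Argument: <chi, chi> = (1/|G|) sum_C |C| * |chi(C)|^2 = (1/8)[1*|1|^2 + 1*|exp(-3*I*pi/4)|^2 + 1*|I|^2 + 1*|exp(-I*pi/4)|^2 + 1*|-1|^2 + 1*|exp(I*pi/4)|^2 + 1*|-I|^2 + 1*|exp(3*I*pi/4)|^2]
  = (1/8)[(1) + (1) + (1) + (1) + (1) + (1) + (1) + (1)] = 8/8 = 1.
(Exp terms are combined using exp(i*s)*conj(exp(i*t)) = exp(i*(s-t)), and sums of them are collapsed using the identity that for every m > 1 the m distinct m-th roots of unity sum to 0, e.g. 1 + exp(2*I*pi/3) + exp(-2*I*pi/3) = 0.)
A character is irreducible iff <chi, chi> = 1, so this representation is irreducible.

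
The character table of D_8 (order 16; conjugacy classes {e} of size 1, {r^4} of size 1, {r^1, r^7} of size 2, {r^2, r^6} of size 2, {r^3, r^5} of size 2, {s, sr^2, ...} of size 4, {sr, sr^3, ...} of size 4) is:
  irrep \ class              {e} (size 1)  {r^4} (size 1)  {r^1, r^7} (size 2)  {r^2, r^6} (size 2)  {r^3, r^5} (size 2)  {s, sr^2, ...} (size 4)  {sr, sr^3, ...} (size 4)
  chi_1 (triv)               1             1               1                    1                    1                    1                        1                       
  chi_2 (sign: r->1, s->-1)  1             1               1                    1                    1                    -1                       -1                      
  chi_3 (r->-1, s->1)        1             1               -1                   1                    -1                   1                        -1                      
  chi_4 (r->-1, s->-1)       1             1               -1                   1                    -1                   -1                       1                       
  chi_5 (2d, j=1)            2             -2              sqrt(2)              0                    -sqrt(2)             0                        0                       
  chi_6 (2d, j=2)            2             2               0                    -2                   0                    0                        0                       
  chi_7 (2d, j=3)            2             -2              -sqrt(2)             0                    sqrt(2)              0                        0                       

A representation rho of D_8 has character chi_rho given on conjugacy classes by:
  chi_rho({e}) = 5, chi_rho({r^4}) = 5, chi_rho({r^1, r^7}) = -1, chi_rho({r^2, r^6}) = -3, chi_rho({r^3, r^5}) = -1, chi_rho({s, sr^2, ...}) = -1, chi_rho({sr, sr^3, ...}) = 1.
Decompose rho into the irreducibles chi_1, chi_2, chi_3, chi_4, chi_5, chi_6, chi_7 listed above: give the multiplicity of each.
Multiplicities: chi_1: 0, chi_2: 0, chi_3: 0, chi_4: 1, chi_5: 0, chi_6: 2, chi_7: 0.

Use <chi_rho, chi> = (1/|G|) sum_C |C| * chi_rho(C) * conj(chi(C)) with |G| = 16 for each irreducible chi in the table:
  <chi_rho, chi_1> = (1/16)[1*(5)*conj(1) + 1*(5)*conj(1) + 2*(-1)*conj(1) + 2*(-3)*conj(1) + 2*(-1)*conj(1) + 4*(-1)*conj(1) + 4*(1)*conj(1)]
      = (1/16)[(5) + (5) + (-2) + (-6) + (-2) + (-4) + (4)] = 0/16 = 0
  <chi_rho, chi_2> = (1/16)[1*(5)*conj(1) + 1*(5)*conj(1) + 2*(-1)*conj(1) + 2*(-3)*conj(1) + 2*(-1)*conj(1) + 4*(-1)*conj(-1) + 4*(1)*conj(-1)]
      = (1/16)[(5) + (5) + (-2) + (-6) + (-2) + (4) + (-4)] = 0/16 = 0
  <chi_rho, chi_3> = (1/16)[1*(5)*conj(1) + 1*(5)*conj(1) + 2*(-1)*conj(-1) + 2*(-3)*conj(1) + 2*(-1)*conj(-1) + 4*(-1)*conj(1) + 4*(1)*conj(-1)]
      = (1/16)[(5) + (5) + (2) + (-6) + (2) + (-4) + (-4)] = 0/16 = 0
  <chi_rho, chi_4> = (1/16)[1*(5)*conj(1) + 1*(5)*conj(1) + 2*(-1)*conj(-1) + 2*(-3)*conj(1) + 2*(-1)*conj(-1) + 4*(-1)*conj(-1) + 4*(1)*conj(1)]
      = (1/16)[(5) + (5) + (2) + (-6) + (2) + (4) + (4)] = 16/16 = 1
  <chi_rho, chi_5> = (1/16)[1*(5)*conj(2) + 1*(5)*conj(-2) + 2*(-1)*conj(sqrt(2)) + 2*(-3)*conj(0) + 2*(-1)*conj(-sqrt(2)) + 4*(-1)*conj(0) + 4*(1)*conj(0)]
      = (1/16)[(10) + (-10) + (-2*sqrt(2)) + (0) + (2*sqrt(2)) + (0) + (0)] = 0/16 = 0
  <chi_rho, chi_6> = (1/16)[1*(5)*conj(2) + 1*(5)*conj(2) + 2*(-1)*conj(0) + 2*(-3)*conj(-2) + 2*(-1)*conj(0) + 4*(-1)*conj(0) + 4*(1)*conj(0)]
      = (1/16)[(10) + (10) + (0) + (12) + (0) + (0) + (0)] = 32/16 = 2
  <chi_rho, chi_7> = (1/16)[1*(5)*conj(2) + 1*(5)*conj(-2) + 2*(-1)*conj(-sqrt(2)) + 2*(-3)*conj(0) + 2*(-1)*conj(sqrt(2)) + 4*(-1)*conj(0) + 4*(1)*conj(0)]
      = (1/16)[(10) + (-10) + (2*sqrt(2)) + (0) + (-2*sqrt(2)) + (0) + (0)] = 0/16 = 0
Dimension check: dim(rho) = sum (mult * dim) = 0*1 + 0*1 + 0*1 + 1*1 + 0*2 + 2*2 + 0*2 = 5 = chi_rho(e) = 5.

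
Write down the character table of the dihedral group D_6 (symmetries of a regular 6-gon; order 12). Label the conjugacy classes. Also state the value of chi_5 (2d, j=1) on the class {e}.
Conjugacy classes: {e} of size 1, {r^3} of size 1, {r^1, r^5} of size 2, {r^2, r^4} of size 2, {s, sr^2, ...} of size 3, {sr, sr^3, ...} of size 3.
Character table:
  irrep \ class              {e} (size 1)  {r^3} (size 1)  {r^1, r^5} (size 2)  {r^2, r^4} (size 2)  {s, sr^2, ...} (size 3)  {sr, sr^3, ...} (size 3)
  chi_1 (triv)               1             1               1                    1                    1                        1                       
  chi_2 (sign: r->1, s->-1)  1             1               1                    1                    -1                       -1                      
  chi_3 (r->-1, s->1)        1             -1              -1                   1                    1                        -1                      
  chi_4 (r->-1, s->-1)       1             -1              -1                   1                    -1                       1                       
  chi_5 (2d, j=1)            2             -2              1                    -1                   0                        0                       
  chi_6 (2d, j=2)            2             2               -1                   -1                   0                        0                       

Spot check: chi_5 (2d, j=1) on {e} = 2.

Details: D_6 has order 2*6 = 12 with 6 conjugacy classes, hence 6 irreducibles. Sum of squared dims 1 + 1 + 1 + 1 + 4 + 4 = 12 = |G|. Linear characters come from the abelianisation; the 2-dimensional irreps have character r^k -> 2*cos(2*pi*j*k/6), reflections -> 0.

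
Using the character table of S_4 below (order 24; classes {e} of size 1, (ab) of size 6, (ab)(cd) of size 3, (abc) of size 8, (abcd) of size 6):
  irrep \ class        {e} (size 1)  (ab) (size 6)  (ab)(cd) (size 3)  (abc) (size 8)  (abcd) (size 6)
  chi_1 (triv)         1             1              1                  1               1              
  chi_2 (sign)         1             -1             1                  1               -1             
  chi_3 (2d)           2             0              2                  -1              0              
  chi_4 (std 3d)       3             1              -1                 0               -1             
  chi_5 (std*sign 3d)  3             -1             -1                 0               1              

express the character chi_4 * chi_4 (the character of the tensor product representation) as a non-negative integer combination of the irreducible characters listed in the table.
chi_4 tensor chi_4 = chi_1 + chi_3 + chi_4 + chi_5 (all other irreducibles have multiplicity 0).

Details: The character of a tensor product is the pointwise product (chi_4 * chi_4)(C) = chi_4(C) * chi_4(C):
  {e}: (3)*(3), (ab): (1)*(1), (ab)(cd): (-1)*(-1), (abc): (0)*(0), (abcd): (-1)*(-1)
so (chi_4 * chi_4) takes values
  {e} -> 9, (ab) -> 1, (ab)(cd) -> 1, (abc) -> 0, (abcd) -> 1.
Now take the inner product of this character with each irreducible chi from the table, <chi_4*chi_4, chi> = (1/24) sum_C |C| (chi_4*chi_4)(C) conj(chi(C)):
  <chi_4*chi_4, chi_1> = (1/24)[1*(9)*conj(1) + 6*(1)*conj(1) + 3*(1)*conj(1) + 8*(0)*conj(1) + 6*(1)*conj(1)]
      = (1/24)[(9) + (6) + (3) + (0) + (6)] = 24/24 = 1
  <chi_4*chi_4, chi_2> = (1/24)[1*(9)*conj(1) + 6*(1)*conj(-1) + 3*(1)*conj(1) + 8*(0)*conj(1) + 6*(1)*conj(-1)]
      = (1/24)[(9) + (-6) + (3) + (0) + (-6)] = 0/24 = 0
  <chi_4*chi_4, chi_3> = (1/24)[1*(9)*conj(2) + 6*(1)*conj(0) + 3*(1)*conj(2) + 8*(0)*conj(-1) + 6*(1)*conj(0)]
      = (1/24)[(18) + (0) + (6) + (0) + (0)] = 24/24 = 1
  <chi_4*chi_4, chi_4> = (1/24)[1*(9)*conj(3) + 6*(1)*conj(1) + 3*(1)*conj(-1) + 8*(0)*conj(0) + 6*(1)*conj(-1)]
      = (1/24)[(27) + (6) + (-3) + (0) + (-6)] = 24/24 = 1
  <chi_4*chi_4, chi_5> = (1/24)[1*(9)*conj(3) + 6*(1)*conj(-1) + 3*(1)*conj(-1) + 8*(0)*conj(0) + 6*(1)*conj(1)]
      = (1/24)[(27) + (-6) + (-3) + (0) + (6)] = 24/24 = 1
Hence the multiplicities are chi_1: 1, chi_3: 1, chi_4: 1, chi_5: 1. Dimension check: dim(chi_4)*dim(chi_4) = 3*3 = 9 and sum (mult * dim) = 1*1 + 1*2 + 1*3 + 1*3 = 9.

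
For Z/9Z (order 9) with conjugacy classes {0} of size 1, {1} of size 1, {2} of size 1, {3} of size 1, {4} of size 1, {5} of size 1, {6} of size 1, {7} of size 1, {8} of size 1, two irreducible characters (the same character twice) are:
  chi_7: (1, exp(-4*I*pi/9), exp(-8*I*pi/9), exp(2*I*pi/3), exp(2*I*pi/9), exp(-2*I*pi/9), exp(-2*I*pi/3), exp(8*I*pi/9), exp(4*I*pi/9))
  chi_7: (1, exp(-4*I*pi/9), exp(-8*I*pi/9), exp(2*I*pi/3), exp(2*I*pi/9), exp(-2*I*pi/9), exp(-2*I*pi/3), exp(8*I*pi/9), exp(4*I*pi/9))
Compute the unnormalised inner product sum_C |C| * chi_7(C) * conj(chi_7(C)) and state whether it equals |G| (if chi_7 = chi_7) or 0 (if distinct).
Sum = 9 = |G| = 9; so <chi_7, chi_7> = 1 (norm-1 confirms irreducibility).

Compute term by term over conjugacy classes (|C| * chi_7(C) * conj(chi_7(C))):
  1*(1)*conj(1) + 1*(exp(-4*I*pi/9))*conj(exp(-4*I*pi/9)) + 1*(exp(-8*I*pi/9))*conj(exp(-8*I*pi/9)) + 1*(exp(2*I*pi/3))*conj(exp(2*I*pi/3)) + 1*(exp(2*I*pi/9))*conj(exp(2*I*pi/9)) + 1*(exp(-2*I*pi/9))*conj(exp(-2*I*pi/9)) + 1*(exp(-2*I*pi/3))*conj(exp(-2*I*pi/3)) + 1*(exp(8*I*pi/9))*conj(exp(8*I*pi/9)) + 1*(exp(4*I*pi/9))*conj(exp(4*I*pi/9))
  = (1) + (1) + (1) + (1) + (1) + (1) + (1) + (1) + (1)
  = 9.
(Exp terms are combined using exp(i*s)*conj(exp(i*t)) = exp(i*(s-t)), and sums of them are collapsed using the identity that for every m > 1 the m distinct m-th roots of unity sum to 0, e.g. 1 + exp(2*I*pi/3) + exp(-2*I*pi/3) = 0.)
Dividing by |G| = 9 gives 9/9 = 1, matching the row-orthogonality relation <chi_7, chi_7> = [chi_7 = chi_7].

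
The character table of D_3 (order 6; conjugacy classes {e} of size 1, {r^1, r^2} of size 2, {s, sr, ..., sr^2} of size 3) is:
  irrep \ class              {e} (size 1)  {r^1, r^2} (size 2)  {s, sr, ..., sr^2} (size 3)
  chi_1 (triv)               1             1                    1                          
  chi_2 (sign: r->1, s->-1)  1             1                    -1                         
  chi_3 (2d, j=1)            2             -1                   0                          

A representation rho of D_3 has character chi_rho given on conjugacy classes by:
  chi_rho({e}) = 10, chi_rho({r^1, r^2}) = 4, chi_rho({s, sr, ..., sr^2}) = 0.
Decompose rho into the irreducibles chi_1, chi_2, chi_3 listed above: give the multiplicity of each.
Multiplicities: chi_1: 3, chi_2: 3, chi_3: 2.

Why: Use <chi_rho, chi> = (1/|G|) sum_C |C| * chi_rho(C) * conj(chi(C)) with |G| = 6 for each irreducible chi in the table:
  <chi_rho, chi_1> = (1/6)[1*(10)*conj(1) + 2*(4)*conj(1) + 3*(0)*conj(1)]
      = (1/6)[(10) + (8) + (0)] = 18/6 = 3
  <chi_rho, chi_2> = (1/6)[1*(10)*conj(1) + 2*(4)*conj(1) + 3*(0)*conj(-1)]
      = (1/6)[(10) + (8) + (0)] = 18/6 = 3
  <chi_rho, chi_3> = (1/6)[1*(10)*conj(2) + 2*(4)*conj(-1) + 3*(0)*conj(0)]
      = (1/6)[(20) + (-8) + (0)] = 12/6 = 2
Dimension check: dim(rho) = sum (mult * dim) = 3*1 + 3*1 + 2*2 = 10 = chi_rho(e) = 10.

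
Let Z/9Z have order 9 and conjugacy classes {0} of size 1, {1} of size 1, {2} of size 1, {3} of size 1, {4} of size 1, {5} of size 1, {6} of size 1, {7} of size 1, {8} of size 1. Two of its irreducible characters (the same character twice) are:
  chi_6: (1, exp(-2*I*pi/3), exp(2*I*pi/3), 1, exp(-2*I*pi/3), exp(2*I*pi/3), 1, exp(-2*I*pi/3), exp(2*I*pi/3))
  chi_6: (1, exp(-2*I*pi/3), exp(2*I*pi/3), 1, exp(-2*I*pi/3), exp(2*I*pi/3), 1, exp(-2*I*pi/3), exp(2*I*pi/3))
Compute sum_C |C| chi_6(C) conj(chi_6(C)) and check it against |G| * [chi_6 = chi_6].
Sum = 9 = |G| = 9; so <chi_6, chi_6> = 1 (norm-1 confirms irreducibility).

Why: Compute term by term over conjugacy classes (|C| * chi_6(C) * conj(chi_6(C))):
  1*(1)*conj(1) + 1*(exp(-2*I*pi/3))*conj(exp(-2*I*pi/3)) + 1*(exp(2*I*pi/3))*conj(exp(2*I*pi/3)) + 1*(1)*conj(1) + 1*(exp(-2*I*pi/3))*conj(exp(-2*I*pi/3)) + 1*(exp(2*I*pi/3))*conj(exp(2*I*pi/3)) + 1*(1)*conj(1) + 1*(exp(-2*I*pi/3))*conj(exp(-2*I*pi/3)) + 1*(exp(2*I*pi/3))*conj(exp(2*I*pi/3))
  = (1) + (1) + (1) + (1) + (1) + (1) + (1) + (1) + (1)
  = 9.
(Exp terms are combined using exp(i*s)*conj(exp(i*t)) = exp(i*(s-t)), and sums of them are collapsed using the identity that for every m > 1 the m distinct m-th roots of unity sum to 0, e.g. 1 + exp(2*I*pi/3) + exp(-2*I*pi/3) = 0.)
Dividing by |G| = 9 gives 9/9 = 1, matching the row-orthogonality relation <chi_6, chi_6> = [chi_6 = chi_6].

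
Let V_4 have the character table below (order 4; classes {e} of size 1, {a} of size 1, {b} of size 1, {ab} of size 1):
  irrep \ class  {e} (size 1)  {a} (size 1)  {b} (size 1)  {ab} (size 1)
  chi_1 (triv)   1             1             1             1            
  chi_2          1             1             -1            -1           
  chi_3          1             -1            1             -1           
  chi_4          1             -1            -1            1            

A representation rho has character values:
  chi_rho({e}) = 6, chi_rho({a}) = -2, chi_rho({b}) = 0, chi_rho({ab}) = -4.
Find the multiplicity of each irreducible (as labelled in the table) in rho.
Multiplicities: chi_1: 0, chi_2: 2, chi_3: 3, chi_4: 1.

Working: Use <chi_rho, chi> = (1/|G|) sum_C |C| * chi_rho(C) * conj(chi(C)) with |G| = 4 for each irreducible chi in the table:
  <chi_rho, chi_1> = (1/4)[1*(6)*conj(1) + 1*(-2)*conj(1) + 1*(0)*conj(1) + 1*(-4)*conj(1)]
      = (1/4)[(6) + (-2) + (0) + (-4)] = 0/4 = 0
  <chi_rho, chi_2> = (1/4)[1*(6)*conj(1) + 1*(-2)*conj(1) + 1*(0)*conj(-1) + 1*(-4)*conj(-1)]
      = (1/4)[(6) + (-2) + (0) + (4)] = 8/4 = 2
  <chi_rho, chi_3> = (1/4)[1*(6)*conj(1) + 1*(-2)*conj(-1) + 1*(0)*conj(1) + 1*(-4)*conj(-1)]
      = (1/4)[(6) + (2) + (0) + (4)] = 12/4 = 3
  <chi_rho, chi_4> = (1/4)[1*(6)*conj(1) + 1*(-2)*conj(-1) + 1*(0)*conj(-1) + 1*(-4)*conj(1)]
      = (1/4)[(6) + (2) + (0) + (-4)] = 4/4 = 1
Dimension check: dim(rho) = sum (mult * dim) = 0*1 + 2*1 + 3*1 + 1*1 = 6 = chi_rho(e) = 6.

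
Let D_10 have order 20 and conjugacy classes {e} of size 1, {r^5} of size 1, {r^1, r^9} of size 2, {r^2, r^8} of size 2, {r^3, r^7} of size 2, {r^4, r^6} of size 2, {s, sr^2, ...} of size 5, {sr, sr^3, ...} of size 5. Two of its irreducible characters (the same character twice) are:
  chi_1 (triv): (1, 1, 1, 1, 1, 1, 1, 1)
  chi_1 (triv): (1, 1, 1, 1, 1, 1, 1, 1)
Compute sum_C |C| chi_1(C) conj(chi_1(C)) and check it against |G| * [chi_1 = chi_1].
Sum = 20 = |G| = 20; so <chi_1, chi_1> = 1 (norm-1 confirms irreducibility).

Reasoning: Compute term by term over conjugacy classes (|C| * chi_1(C) * conj(chi_1(C))):
  1*(1)*conj(1) + 1*(1)*conj(1) + 2*(1)*conj(1) + 2*(1)*conj(1) + 2*(1)*conj(1) + 2*(1)*conj(1) + 5*(1)*conj(1) + 5*(1)*conj(1)
  = (1) + (1) + (2) + (2) + (2) + (2) + (5) + (5)
  = 20.
Dividing by |G| = 20 gives 20/20 = 1, matching the row-orthogonality relation <chi_1, chi_1> = [chi_1 = chi_1].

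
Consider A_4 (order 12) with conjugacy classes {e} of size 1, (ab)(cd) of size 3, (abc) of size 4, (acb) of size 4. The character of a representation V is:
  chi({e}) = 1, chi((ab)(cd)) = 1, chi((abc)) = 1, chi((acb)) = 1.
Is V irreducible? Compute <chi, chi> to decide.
Irreducible: <chi, chi> = 1.

Derivation: <chi, chi> = (1/|G|) sum_C |C| * |chi(C)|^2 = (1/12)[1*|1|^2 + 3*|1|^2 + 4*|1|^2 + 4*|1|^2]
  = (1/12)[(1) + (3) + (4) + (4)] = 12/12 = 1.
(Exp terms are combined using exp(i*s)*conj(exp(i*t)) = exp(i*(s-t)), and sums of them are collapsed using the identity that for every m > 1 the m distinct m-th roots of unity sum to 0, e.g. 1 + exp(2*I*pi/3) + exp(-2*I*pi/3) = 0.)
A character is irreducible iff <chi, chi> = 1, so this representation is irreducible.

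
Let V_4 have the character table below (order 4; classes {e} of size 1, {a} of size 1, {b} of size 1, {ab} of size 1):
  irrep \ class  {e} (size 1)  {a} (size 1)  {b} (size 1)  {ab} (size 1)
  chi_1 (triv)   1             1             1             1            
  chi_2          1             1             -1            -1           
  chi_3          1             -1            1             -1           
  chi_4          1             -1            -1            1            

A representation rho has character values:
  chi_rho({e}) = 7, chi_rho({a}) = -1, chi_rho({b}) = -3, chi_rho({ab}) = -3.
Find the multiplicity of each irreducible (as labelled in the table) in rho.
Multiplicities: chi_1: 0, chi_2: 3, chi_3: 2, chi_4: 2.

Reasoning: Use <chi_rho, chi> = (1/|G|) sum_C |C| * chi_rho(C) * conj(chi(C)) with |G| = 4 for each irreducible chi in the table:
  <chi_rho, chi_1> = (1/4)[1*(7)*conj(1) + 1*(-1)*conj(1) + 1*(-3)*conj(1) + 1*(-3)*conj(1)]
      = (1/4)[(7) + (-1) + (-3) + (-3)] = 0/4 = 0
  <chi_rho, chi_2> = (1/4)[1*(7)*conj(1) + 1*(-1)*conj(1) + 1*(-3)*conj(-1) + 1*(-3)*conj(-1)]
      = (1/4)[(7) + (-1) + (3) + (3)] = 12/4 = 3
  <chi_rho, chi_3> = (1/4)[1*(7)*conj(1) + 1*(-1)*conj(-1) + 1*(-3)*conj(1) + 1*(-3)*conj(-1)]
      = (1/4)[(7) + (1) + (-3) + (3)] = 8/4 = 2
  <chi_rho, chi_4> = (1/4)[1*(7)*conj(1) + 1*(-1)*conj(-1) + 1*(-3)*conj(-1) + 1*(-3)*conj(1)]
      = (1/4)[(7) + (1) + (3) + (-3)] = 8/4 = 2
Dimension check: dim(rho) = sum (mult * dim) = 0*1 + 3*1 + 2*1 + 2*1 = 7 = chi_rho(e) = 7.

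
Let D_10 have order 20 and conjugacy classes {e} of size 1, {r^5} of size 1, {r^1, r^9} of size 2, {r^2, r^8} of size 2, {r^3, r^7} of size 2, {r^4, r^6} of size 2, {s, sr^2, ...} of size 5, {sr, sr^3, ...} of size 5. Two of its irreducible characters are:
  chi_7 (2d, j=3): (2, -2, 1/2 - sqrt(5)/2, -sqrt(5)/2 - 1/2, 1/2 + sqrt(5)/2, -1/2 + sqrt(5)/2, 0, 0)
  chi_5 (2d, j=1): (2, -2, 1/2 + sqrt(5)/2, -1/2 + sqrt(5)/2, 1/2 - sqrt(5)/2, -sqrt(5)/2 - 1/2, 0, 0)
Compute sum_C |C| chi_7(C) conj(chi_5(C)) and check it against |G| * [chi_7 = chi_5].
Sum = 0; so <chi_7, chi_5> = 0 (distinct irreducibles are orthogonal).

Compute term by term over conjugacy classes (|C| * chi_7(C) * conj(chi_5(C))):
  1*(2)*conj(2) + 1*(-2)*conj(-2) + 2*(1/2 - sqrt(5)/2)*conj(1/2 + sqrt(5)/2) + 2*(-sqrt(5)/2 - 1/2)*conj(-1/2 + sqrt(5)/2) + 2*(1/2 + sqrt(5)/2)*conj(1/2 - sqrt(5)/2) + 2*(-1/2 + sqrt(5)/2)*conj(-sqrt(5)/2 - 1/2) + 5*(0)*conj(0) + 5*(0)*conj(0)
  = (4) + (4) + (-2) + (-2) + (-2) + (-2) + (0) + (0)
  = 0.
Dividing by |G| = 20 gives 0/20 = 0, matching the row-orthogonality relation <chi_7, chi_5> = [chi_7 = chi_5].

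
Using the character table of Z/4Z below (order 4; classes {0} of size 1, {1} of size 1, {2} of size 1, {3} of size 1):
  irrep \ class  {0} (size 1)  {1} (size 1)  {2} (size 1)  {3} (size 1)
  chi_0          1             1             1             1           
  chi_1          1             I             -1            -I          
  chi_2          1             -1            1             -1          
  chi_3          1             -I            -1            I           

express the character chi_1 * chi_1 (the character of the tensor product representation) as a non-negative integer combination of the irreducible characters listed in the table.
chi_1 tensor chi_1 = chi_2 (all other irreducibles have multiplicity 0).

Details: The character of a tensor product is the pointwise product (chi_1 * chi_1)(C) = chi_1(C) * chi_1(C):
  {0}: (1)*(1), {1}: (I)*(I), {2}: (-1)*(-1), {3}: (-I)*(-I)
so (chi_1 * chi_1) takes values
  {0} -> 1, {1} -> -1, {2} -> 1, {3} -> -1.
Now take the inner product of this character with each irreducible chi from the table, <chi_1*chi_1, chi> = (1/4) sum_C |C| (chi_1*chi_1)(C) conj(chi(C)):
  <chi_1*chi_1, chi_0> = (1/4)[1*(1)*conj(1) + 1*(-1)*conj(1) + 1*(1)*conj(1) + 1*(-1)*conj(1)]
      = (1/4)[(1) + (-1) + (1) + (-1)] = 0/4 = 0
  <chi_1*chi_1, chi_1> = (1/4)[1*(1)*conj(1) + 1*(-1)*conj(I) + 1*(1)*conj(-1) + 1*(-1)*conj(-I)]
      = (1/4)[(1) + (I) + (-1) + (-I)] = 0/4 = 0
  <chi_1*chi_1, chi_2> = (1/4)[1*(1)*conj(1) + 1*(-1)*conj(-1) + 1*(1)*conj(1) + 1*(-1)*conj(-1)]
      = (1/4)[(1) + (1) + (1) + (1)] = 4/4 = 1
  <chi_1*chi_1, chi_3> = (1/4)[1*(1)*conj(1) + 1*(-1)*conj(-I) + 1*(1)*conj(-1) + 1*(-1)*conj(I)]
      = (1/4)[(1) + (-I) + (-1) + (I)] = 0/4 = 0
(Exp terms are combined using exp(i*s)*conj(exp(i*t)) = exp(i*(s-t)), and sums of them are collapsed using the identity that for every m > 1 the m distinct m-th roots of unity sum to 0, e.g. 1 + exp(2*I*pi/3) + exp(-2*I*pi/3) = 0.)
Hence the multiplicities are chi_2: 1. Dimension check: dim(chi_1)*dim(chi_1) = 1*1 = 1 and sum (mult * dim) = 1*1 = 1.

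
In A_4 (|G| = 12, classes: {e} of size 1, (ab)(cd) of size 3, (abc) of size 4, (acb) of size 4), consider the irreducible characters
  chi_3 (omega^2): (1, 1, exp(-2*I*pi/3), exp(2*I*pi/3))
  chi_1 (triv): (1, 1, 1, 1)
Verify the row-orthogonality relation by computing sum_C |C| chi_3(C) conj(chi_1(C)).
Sum = 0; so <chi_3, chi_1> = 0 (distinct irreducibles are orthogonal).

Derivation: Compute term by term over conjugacy classes (|C| * chi_3(C) * conj(chi_1(C))):
  1*(1)*conj(1) + 3*(1)*conj(1) + 4*(exp(-2*I*pi/3))*conj(1) + 4*(exp(2*I*pi/3))*conj(1)
  = (1) + (3) + (4*exp(-2*I*pi/3)) + (4*exp(2*I*pi/3))
  = 0.
(Exp terms are combined using exp(i*s)*conj(exp(i*t)) = exp(i*(s-t)), and sums of them are collapsed using the identity that for every m > 1 the m distinct m-th roots of unity sum to 0, e.g. 1 + exp(2*I*pi/3) + exp(-2*I*pi/3) = 0.)
Dividing by |G| = 12 gives 0/12 = 0, matching the row-orthogonality relation <chi_3, chi_1> = [chi_3 = chi_1].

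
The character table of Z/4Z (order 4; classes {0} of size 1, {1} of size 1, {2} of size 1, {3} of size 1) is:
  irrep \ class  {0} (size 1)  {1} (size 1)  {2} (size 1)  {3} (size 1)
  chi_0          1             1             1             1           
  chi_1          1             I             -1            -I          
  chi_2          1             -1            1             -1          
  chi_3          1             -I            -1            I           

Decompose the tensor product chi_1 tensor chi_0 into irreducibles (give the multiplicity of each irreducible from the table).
chi_1 tensor chi_0 = chi_1 (all other irreducibles have multiplicity 0).

Details: The character of a tensor product is the pointwise product (chi_1 * chi_0)(C) = chi_1(C) * chi_0(C):
  {0}: (1)*(1), {1}: (I)*(1), {2}: (-1)*(1), {3}: (-I)*(1)
so (chi_1 * chi_0) takes values
  {0} -> 1, {1} -> I, {2} -> -1, {3} -> -I.
Now take the inner product of this character with each irreducible chi from the table, <chi_1*chi_0, chi> = (1/4) sum_C |C| (chi_1*chi_0)(C) conj(chi(C)):
  <chi_1*chi_0, chi_0> = (1/4)[1*(1)*conj(1) + 1*(I)*conj(1) + 1*(-1)*conj(1) + 1*(-I)*conj(1)]
      = (1/4)[(1) + (I) + (-1) + (-I)] = 0/4 = 0
  <chi_1*chi_0, chi_1> = (1/4)[1*(1)*conj(1) + 1*(I)*conj(I) + 1*(-1)*conj(-1) + 1*(-I)*conj(-I)]
      = (1/4)[(1) + (1) + (1) + (1)] = 4/4 = 1
  <chi_1*chi_0, chi_2> = (1/4)[1*(1)*conj(1) + 1*(I)*conj(-1) + 1*(-1)*conj(1) + 1*(-I)*conj(-1)]
      = (1/4)[(1) + (-I) + (-1) + (I)] = 0/4 = 0
  <chi_1*chi_0, chi_3> = (1/4)[1*(1)*conj(1) + 1*(I)*conj(-I) + 1*(-1)*conj(-1) + 1*(-I)*conj(I)]
      = (1/4)[(1) + (-1) + (1) + (-1)] = 0/4 = 0
(Exp terms are combined using exp(i*s)*conj(exp(i*t)) = exp(i*(s-t)), and sums of them are collapsed using the identity that for every m > 1 the m distinct m-th roots of unity sum to 0, e.g. 1 + exp(2*I*pi/3) + exp(-2*I*pi/3) = 0.)
Hence the multiplicities are chi_1: 1. Dimension check: dim(chi_1)*dim(chi_0) = 1*1 = 1 and sum (mult * dim) = 1*1 = 1.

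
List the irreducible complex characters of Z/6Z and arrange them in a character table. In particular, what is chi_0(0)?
Character table of Z/6Z (irreps indexed chi_0,...,chi_5 with chi_k(m) = zeta_6^(k*m), zeta_6 = exp(2*pi*i/6)):
  irrep \ class  {0} (size 1)  {1} (size 1)    {2} (size 1)    {3} (size 1)  {4} (size 1)    {5} (size 1)  
  chi_0          1             1               1               1             1               1             
  chi_1          1             exp(I*pi/3)     exp(2*I*pi/3)   -1            exp(-2*I*pi/3)  exp(-I*pi/3)  
  chi_2          1             exp(2*I*pi/3)   exp(-2*I*pi/3)  1             exp(2*I*pi/3)   exp(-2*I*pi/3)
  chi_3          1             -1              1               -1            1               -1            
  chi_4          1             exp(-2*I*pi/3)  exp(2*I*pi/3)   1             exp(-2*I*pi/3)  exp(2*I*pi/3) 
  chi_5          1             exp(-I*pi/3)    exp(-2*I*pi/3)  -1            exp(2*I*pi/3)   exp(I*pi/3)   

Spot check: chi_0(0) = zeta_6^(0*0) = zeta_6^0 = 1.

Justification: Z/6Z is abelian, so all 6 irreducible complex representations are 1-dimensional. They are given by chi_k(m) = zeta_6^(k*m) for k = 0,...,5. Row orthogonality: sum_m chi_k(m) conj(chi_l(m)) = 6 * [k = l].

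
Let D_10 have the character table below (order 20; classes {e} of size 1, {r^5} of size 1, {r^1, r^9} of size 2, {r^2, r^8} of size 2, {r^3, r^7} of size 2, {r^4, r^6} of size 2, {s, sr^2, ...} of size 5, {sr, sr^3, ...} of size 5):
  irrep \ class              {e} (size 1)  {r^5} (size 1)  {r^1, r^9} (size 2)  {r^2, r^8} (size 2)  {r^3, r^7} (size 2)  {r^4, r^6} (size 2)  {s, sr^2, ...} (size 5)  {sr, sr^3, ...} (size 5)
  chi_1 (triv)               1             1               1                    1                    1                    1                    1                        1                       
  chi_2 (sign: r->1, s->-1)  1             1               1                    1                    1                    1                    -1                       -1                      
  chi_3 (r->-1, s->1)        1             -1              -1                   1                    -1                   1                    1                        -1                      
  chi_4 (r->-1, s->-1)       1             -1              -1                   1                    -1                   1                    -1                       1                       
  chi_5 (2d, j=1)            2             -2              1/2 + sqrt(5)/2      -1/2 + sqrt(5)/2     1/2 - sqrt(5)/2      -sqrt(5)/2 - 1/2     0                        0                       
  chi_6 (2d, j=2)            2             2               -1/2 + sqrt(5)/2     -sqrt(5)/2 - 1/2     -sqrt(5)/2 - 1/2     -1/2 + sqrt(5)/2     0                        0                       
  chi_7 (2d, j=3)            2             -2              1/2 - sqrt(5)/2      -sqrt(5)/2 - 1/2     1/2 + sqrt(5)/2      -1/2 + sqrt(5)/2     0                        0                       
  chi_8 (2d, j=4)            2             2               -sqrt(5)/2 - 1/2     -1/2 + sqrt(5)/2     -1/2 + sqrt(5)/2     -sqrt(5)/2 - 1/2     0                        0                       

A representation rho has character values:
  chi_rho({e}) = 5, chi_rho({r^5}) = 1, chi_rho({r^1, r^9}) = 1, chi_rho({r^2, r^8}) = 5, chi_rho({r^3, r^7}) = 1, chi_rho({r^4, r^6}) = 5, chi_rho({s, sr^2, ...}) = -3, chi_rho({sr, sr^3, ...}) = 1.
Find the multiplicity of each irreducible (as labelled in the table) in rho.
Multiplicities: chi_1: 1, chi_2: 2, chi_3: 0, chi_4: 2, chi_5: 0, chi_6: 0, chi_7: 0, chi_8: 0.

Working: Use <chi_rho, chi> = (1/|G|) sum_C |C| * chi_rho(C) * conj(chi(C)) with |G| = 20 for each irreducible chi in the table:
  <chi_rho, chi_1> = (1/20)[1*(5)*conj(1) + 1*(1)*conj(1) + 2*(1)*conj(1) + 2*(5)*conj(1) + 2*(1)*conj(1) + 2*(5)*conj(1) + 5*(-3)*conj(1) + 5*(1)*conj(1)]
      = (1/20)[(5) + (1) + (2) + (10) + (2) + (10) + (-15) + (5)] = 20/20 = 1
  <chi_rho, chi_2> = (1/20)[1*(5)*conj(1) + 1*(1)*conj(1) + 2*(1)*conj(1) + 2*(5)*conj(1) + 2*(1)*conj(1) + 2*(5)*conj(1) + 5*(-3)*conj(-1) + 5*(1)*conj(-1)]
      = (1/20)[(5) + (1) + (2) + (10) + (2) + (10) + (15) + (-5)] = 40/20 = 2
  <chi_rho, chi_3> = (1/20)[1*(5)*conj(1) + 1*(1)*conj(-1) + 2*(1)*conj(-1) + 2*(5)*conj(1) + 2*(1)*conj(-1) + 2*(5)*conj(1) + 5*(-3)*conj(1) + 5*(1)*conj(-1)]
      = (1/20)[(5) + (-1) + (-2) + (10) + (-2) + (10) + (-15) + (-5)] = 0/20 = 0
  <chi_rho, chi_4> = (1/20)[1*(5)*conj(1) + 1*(1)*conj(-1) + 2*(1)*conj(-1) + 2*(5)*conj(1) + 2*(1)*conj(-1) + 2*(5)*conj(1) + 5*(-3)*conj(-1) + 5*(1)*conj(1)]
      = (1/20)[(5) + (-1) + (-2) + (10) + (-2) + (10) + (15) + (5)] = 40/20 = 2
  <chi_rho, chi_5> = (1/20)[1*(5)*conj(2) + 1*(1)*conj(-2) + 2*(1)*conj(1/2 + sqrt(5)/2) + 2*(5)*conj(-1/2 + sqrt(5)/2) + 2*(1)*conj(1/2 - sqrt(5)/2) + 2*(5)*conj(-sqrt(5)/2 - 1/2) + 5*(-3)*conj(0) + 5*(1)*conj(0)]
      = (1/20)[(10) + (-2) + (1 + sqrt(5)) + (-5 + 5*sqrt(5)) + (1 - sqrt(5)) + (-5*sqrt(5) - 5) + (0) + (0)] = 0/20 = 0
  <chi_rho, chi_6> = (1/20)[1*(5)*conj(2) + 1*(1)*conj(2) + 2*(1)*conj(-1/2 + sqrt(5)/2) + 2*(5)*conj(-sqrt(5)/2 - 1/2) + 2*(1)*conj(-sqrt(5)/2 - 1/2) + 2*(5)*conj(-1/2 + sqrt(5)/2) + 5*(-3)*conj(0) + 5*(1)*conj(0)]
      = (1/20)[(10) + (2) + (-1 + sqrt(5)) + (-5*sqrt(5) - 5) + (-sqrt(5) - 1) + (-5 + 5*sqrt(5)) + (0) + (0)] = 0/20 = 0
  <chi_rho, chi_7> = (1/20)[1*(5)*conj(2) + 1*(1)*conj(-2) + 2*(1)*conj(1/2 - sqrt(5)/2) + 2*(5)*conj(-sqrt(5)/2 - 1/2) + 2*(1)*conj(1/2 + sqrt(5)/2) + 2*(5)*conj(-1/2 + sqrt(5)/2) + 5*(-3)*conj(0) + 5*(1)*conj(0)]
      = (1/20)[(10) + (-2) + (1 - sqrt(5)) + (-5*sqrt(5) - 5) + (1 + sqrt(5)) + (-5 + 5*sqrt(5)) + (0) + (0)] = 0/20 = 0
  <chi_rho, chi_8> = (1/20)[1*(5)*conj(2) + 1*(1)*conj(2) + 2*(1)*conj(-sqrt(5)/2 - 1/2) + 2*(5)*conj(-1/2 + sqrt(5)/2) + 2*(1)*conj(-1/2 + sqrt(5)/2) + 2*(5)*conj(-sqrt(5)/2 - 1/2) + 5*(-3)*conj(0) + 5*(1)*conj(0)]
      = (1/20)[(10) + (2) + (-sqrt(5) - 1) + (-5 + 5*sqrt(5)) + (-1 + sqrt(5)) + (-5*sqrt(5) - 5) + (0) + (0)] = 0/20 = 0
Dimension check: dim(rho) = sum (mult * dim) = 1*1 + 2*1 + 0*1 + 2*1 + 0*2 + 0*2 + 0*2 + 0*2 = 5 = chi_rho(e) = 5.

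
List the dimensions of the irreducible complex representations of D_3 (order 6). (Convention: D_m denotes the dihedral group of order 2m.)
Dimensions: 1, 1, 2

Explanation: There are 3 irreducibles (= number of conjugacy classes). Their dimensions d_i satisfy sum d_i^2 = |G| = 6: 1 + 1 + 4 = 6.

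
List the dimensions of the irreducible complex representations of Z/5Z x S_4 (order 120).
Dimensions: 1, 1, 1, 1, 1, 1, 1, 1, 1, 1, 2, 2, 2, 2, 2, 3, 3, 3, 3, 3, 3, 3, 3, 3, 3

Proof sketch: There are 25 irreducibles (= number of conjugacy classes). Their dimensions d_i satisfy sum d_i^2 = |G| = 120: 1 + 1 + 1 + 1 + 1 + 1 + 1 + 1 + 1 + 1 + 4 + 4 + 4 + 4 + 4 + 9 + 9 + 9 + 9 + 9 + 9 + 9 + 9 + 9 + 9 = 120. (For the product with Z/5Z: each of the 5 1-dim characters of Z/5Z tensors with each irrep of S_4, giving 5 copies of each S_4-dimension.)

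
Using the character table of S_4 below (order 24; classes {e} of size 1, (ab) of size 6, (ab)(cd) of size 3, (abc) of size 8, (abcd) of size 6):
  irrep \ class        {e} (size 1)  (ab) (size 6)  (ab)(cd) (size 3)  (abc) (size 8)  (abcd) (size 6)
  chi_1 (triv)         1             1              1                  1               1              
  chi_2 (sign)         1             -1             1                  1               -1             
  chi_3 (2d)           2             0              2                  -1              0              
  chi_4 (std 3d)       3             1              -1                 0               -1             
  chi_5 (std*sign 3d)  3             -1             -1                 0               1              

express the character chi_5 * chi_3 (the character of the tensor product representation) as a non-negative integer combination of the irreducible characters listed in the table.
chi_5 tensor chi_3 = chi_4 + chi_5 (all other irreducibles have multiplicity 0).

Explanation: The character of a tensor product is the pointwise product (chi_5 * chi_3)(C) = chi_5(C) * chi_3(C):
  {e}: (3)*(2), (ab): (-1)*(0), (ab)(cd): (-1)*(2), (abc): (0)*(-1), (abcd): (1)*(0)
so (chi_5 * chi_3) takes values
  {e} -> 6, (ab) -> 0, (ab)(cd) -> -2, (abc) -> 0, (abcd) -> 0.
Now take the inner product of this character with each irreducible chi from the table, <chi_5*chi_3, chi> = (1/24) sum_C |C| (chi_5*chi_3)(C) conj(chi(C)):
  <chi_5*chi_3, chi_1> = (1/24)[1*(6)*conj(1) + 6*(0)*conj(1) + 3*(-2)*conj(1) + 8*(0)*conj(1) + 6*(0)*conj(1)]
      = (1/24)[(6) + (0) + (-6) + (0) + (0)] = 0/24 = 0
  <chi_5*chi_3, chi_2> = (1/24)[1*(6)*conj(1) + 6*(0)*conj(-1) + 3*(-2)*conj(1) + 8*(0)*conj(1) + 6*(0)*conj(-1)]
      = (1/24)[(6) + (0) + (-6) + (0) + (0)] = 0/24 = 0
  <chi_5*chi_3, chi_3> = (1/24)[1*(6)*conj(2) + 6*(0)*conj(0) + 3*(-2)*conj(2) + 8*(0)*conj(-1) + 6*(0)*conj(0)]
      = (1/24)[(12) + (0) + (-12) + (0) + (0)] = 0/24 = 0
  <chi_5*chi_3, chi_4> = (1/24)[1*(6)*conj(3) + 6*(0)*conj(1) + 3*(-2)*conj(-1) + 8*(0)*conj(0) + 6*(0)*conj(-1)]
      = (1/24)[(18) + (0) + (6) + (0) + (0)] = 24/24 = 1
  <chi_5*chi_3, chi_5> = (1/24)[1*(6)*conj(3) + 6*(0)*conj(-1) + 3*(-2)*conj(-1) + 8*(0)*conj(0) + 6*(0)*conj(1)]
      = (1/24)[(18) + (0) + (6) + (0) + (0)] = 24/24 = 1
Hence the multiplicities are chi_4: 1, chi_5: 1. Dimension check: dim(chi_5)*dim(chi_3) = 3*2 = 6 and sum (mult * dim) = 1*3 + 1*3 = 6.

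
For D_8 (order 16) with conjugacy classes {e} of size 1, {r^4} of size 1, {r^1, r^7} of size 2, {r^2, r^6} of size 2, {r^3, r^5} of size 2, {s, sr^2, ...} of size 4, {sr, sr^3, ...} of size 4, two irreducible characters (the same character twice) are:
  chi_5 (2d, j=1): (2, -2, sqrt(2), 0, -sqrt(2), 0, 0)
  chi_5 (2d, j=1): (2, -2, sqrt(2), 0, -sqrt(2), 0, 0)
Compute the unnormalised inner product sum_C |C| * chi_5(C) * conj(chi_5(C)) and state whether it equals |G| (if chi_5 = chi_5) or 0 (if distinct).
Sum = 16 = |G| = 16; so <chi_5, chi_5> = 1 (norm-1 confirms irreducibility).

Solution. Compute term by term over conjugacy classes (|C| * chi_5(C) * conj(chi_5(C))):
  1*(2)*conj(2) + 1*(-2)*conj(-2) + 2*(sqrt(2))*conj(sqrt(2)) + 2*(0)*conj(0) + 2*(-sqrt(2))*conj(-sqrt(2)) + 4*(0)*conj(0) + 4*(0)*conj(0)
  = (4) + (4) + (4) + (0) + (4) + (0) + (0)
  = 16.
Dividing by |G| = 16 gives 16/16 = 1, matching the row-orthogonality relation <chi_5, chi_5> = [chi_5 = chi_5].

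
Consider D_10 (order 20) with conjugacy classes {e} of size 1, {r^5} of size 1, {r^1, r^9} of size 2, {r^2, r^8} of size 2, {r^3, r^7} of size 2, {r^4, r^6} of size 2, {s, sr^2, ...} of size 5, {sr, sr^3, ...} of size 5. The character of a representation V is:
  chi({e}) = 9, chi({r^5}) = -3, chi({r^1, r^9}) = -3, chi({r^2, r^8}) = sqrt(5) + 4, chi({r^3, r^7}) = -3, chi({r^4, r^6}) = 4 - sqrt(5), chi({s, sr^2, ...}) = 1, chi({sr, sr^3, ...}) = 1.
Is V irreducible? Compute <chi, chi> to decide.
Not irreducible (reducible): <chi, chi> = 11 > 1.

Justification: <chi, chi> = (1/|G|) sum_C |C| * |chi(C)|^2 = (1/20)[1*|9|^2 + 1*|-3|^2 + 2*|-3|^2 + 2*|sqrt(5) + 4|^2 + 2*|-3|^2 + 2*|4 - sqrt(5)|^2 + 5*|1|^2 + 5*|1|^2]
  = (1/20)[(81) + (9) + (18) + (16*sqrt(5) + 42) + (18) + (42 - 16*sqrt(5)) + (5) + (5)] = 220/20 = 11.
A character is irreducible iff <chi, chi> = 1, so this representation is reducible.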